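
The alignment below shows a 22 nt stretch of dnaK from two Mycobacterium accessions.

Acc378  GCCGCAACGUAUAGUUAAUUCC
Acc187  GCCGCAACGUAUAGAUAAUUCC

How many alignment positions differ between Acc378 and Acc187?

A single mismatch occurs at site 15 (U/A).
That gives 1 mismatch out of 22 aligned sites, so the Hamming distance is 1.

1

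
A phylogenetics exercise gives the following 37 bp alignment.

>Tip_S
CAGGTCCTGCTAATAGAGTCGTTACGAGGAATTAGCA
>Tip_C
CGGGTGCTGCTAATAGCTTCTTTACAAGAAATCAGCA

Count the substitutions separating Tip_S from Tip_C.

8

Differing sites — 2:A/G; 6:C/G; 17:A/C; 18:G/T; 21:G/T; 26:G/A; 29:G/A; 33:T/C.
That gives 8 mismatches out of 37 aligned sites, so the Hamming distance is 8.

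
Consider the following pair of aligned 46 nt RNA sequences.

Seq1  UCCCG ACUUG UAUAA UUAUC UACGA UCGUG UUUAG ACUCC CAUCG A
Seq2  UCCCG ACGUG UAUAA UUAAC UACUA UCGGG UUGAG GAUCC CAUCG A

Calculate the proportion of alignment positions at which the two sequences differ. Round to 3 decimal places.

0.152

Differing sites — 8:U/G; 19:U/A; 24:G/U; 29:U/G; 33:U/G; 36:A/G; 37:C/A.
There are 7 differences over 46 sites, so p = 7/46 = 0.152.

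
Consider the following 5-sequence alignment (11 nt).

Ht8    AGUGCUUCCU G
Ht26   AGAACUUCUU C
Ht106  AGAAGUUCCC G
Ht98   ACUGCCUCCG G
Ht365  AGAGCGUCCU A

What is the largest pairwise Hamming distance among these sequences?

Pairwise Hamming distances:
  Ht8 vs Ht26: 4
  Ht8 vs Ht106: 4
  Ht8 vs Ht98: 3
  Ht8 vs Ht365: 3
  Ht26 vs Ht106: 4
  Ht26 vs Ht98: 7
  Ht26 vs Ht365: 4
  Ht106 vs Ht98: 6
  Ht106 vs Ht365: 5
  Ht98 vs Ht365: 5
The largest is 7, between Ht26 and Ht98.

7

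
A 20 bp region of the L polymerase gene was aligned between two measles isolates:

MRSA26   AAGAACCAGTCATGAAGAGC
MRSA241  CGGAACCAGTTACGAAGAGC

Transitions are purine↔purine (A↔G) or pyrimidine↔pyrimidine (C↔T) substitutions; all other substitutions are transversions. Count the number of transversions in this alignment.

1

Differing sites — 1:A/C (Tv); 2:A/G (Ti); 11:C/T (Ti); 13:T/C (Ti).
Of the 4 differences, 3 transitions and 1 transversion, so the answer is 1.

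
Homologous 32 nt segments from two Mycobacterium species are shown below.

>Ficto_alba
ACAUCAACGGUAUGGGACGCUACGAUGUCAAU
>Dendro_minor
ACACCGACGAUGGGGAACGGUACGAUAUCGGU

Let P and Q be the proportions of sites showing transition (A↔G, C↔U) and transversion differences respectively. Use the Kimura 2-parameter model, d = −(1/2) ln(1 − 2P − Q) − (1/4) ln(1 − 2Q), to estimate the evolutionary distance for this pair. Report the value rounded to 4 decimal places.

0.4467

Differing sites — 4:U/C (Ti); 6:A/G (Ti); 10:G/A (Ti); 12:A/G (Ti); 13:U/G (Tv); 16:G/A (Ti); 20:C/G (Tv); 27:G/A (Ti); 30:A/G (Ti); 31:A/G (Ti).
Of the 10 differences, 8 transitions and 2 transversions over 32 sites: P = 8/32 = 0.250000, Q = 2/32 = 0.062500.
d = −0.5·ln(0.437500) − 0.25·ln(0.875000) = −0.5·(-0.826679) − 0.25·(-0.133531) = 0.4467.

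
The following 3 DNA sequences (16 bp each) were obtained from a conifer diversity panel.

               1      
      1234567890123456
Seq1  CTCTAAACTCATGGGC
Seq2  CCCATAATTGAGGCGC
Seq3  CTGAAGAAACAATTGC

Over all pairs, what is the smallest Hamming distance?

7

Pairwise Hamming distances:
  Seq1 vs Seq2: 7
  Seq1 vs Seq3: 8
  Seq2 vs Seq3: 10
The smallest is 7, between Seq1 and Seq2.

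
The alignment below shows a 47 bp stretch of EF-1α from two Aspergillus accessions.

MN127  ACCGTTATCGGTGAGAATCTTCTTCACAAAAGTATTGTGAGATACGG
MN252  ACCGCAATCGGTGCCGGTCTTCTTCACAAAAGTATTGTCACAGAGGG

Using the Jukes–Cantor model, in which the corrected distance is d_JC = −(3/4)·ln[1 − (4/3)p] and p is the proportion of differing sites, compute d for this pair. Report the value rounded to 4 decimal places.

0.2502

The sequences differ at positions 5 (T/C), 6 (T/A), 14 (A/C), 15 (G/C), 16 (A/G), 17 (A/G), 39 (G/C), 41 (G/C), 43 (T/G), 45 (C/G).
p = 10/47 = 0.212766.
d = −0.75 · ln(1 − (4/3)·0.212766) = −0.75 · ln(0.716312) = −0.75 · (-0.333639) = 0.2502.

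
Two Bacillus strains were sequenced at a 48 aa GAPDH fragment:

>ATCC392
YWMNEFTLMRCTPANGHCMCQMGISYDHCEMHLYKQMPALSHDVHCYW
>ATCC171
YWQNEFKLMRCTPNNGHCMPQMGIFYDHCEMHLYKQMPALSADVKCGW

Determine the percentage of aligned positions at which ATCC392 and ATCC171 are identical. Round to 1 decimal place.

Mismatches occur at site 3 (M↔Q), site 7 (T↔K), site 14 (A↔N), site 20 (C↔P), site 25 (S↔F), site 42 (H↔A), site 45 (H↔K), site 47 (Y↔G).
40 of the 48 sites match, so the percent identity is 40/48 × 100 = 83.3%.

83.3%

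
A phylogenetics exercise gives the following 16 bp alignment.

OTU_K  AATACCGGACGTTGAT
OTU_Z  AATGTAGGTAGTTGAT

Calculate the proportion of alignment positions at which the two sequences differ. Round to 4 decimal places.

The sequences differ at positions 4 (A/G), 5 (C/T), 6 (C/A), 9 (A/T), 10 (C/A).
There are 5 differences over 16 sites, so p = 5/16 = 0.3125.

0.3125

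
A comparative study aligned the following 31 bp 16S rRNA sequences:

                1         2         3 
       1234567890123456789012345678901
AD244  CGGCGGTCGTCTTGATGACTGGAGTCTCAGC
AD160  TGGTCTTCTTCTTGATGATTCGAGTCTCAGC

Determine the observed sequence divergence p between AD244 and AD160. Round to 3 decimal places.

The sequences differ at positions 1 (C/T), 4 (C/T), 5 (G/C), 6 (G/T), 9 (G/T), 19 (C/T), 21 (G/C).
There are 7 differences over 31 sites, so p = 7/31 = 0.226.

0.226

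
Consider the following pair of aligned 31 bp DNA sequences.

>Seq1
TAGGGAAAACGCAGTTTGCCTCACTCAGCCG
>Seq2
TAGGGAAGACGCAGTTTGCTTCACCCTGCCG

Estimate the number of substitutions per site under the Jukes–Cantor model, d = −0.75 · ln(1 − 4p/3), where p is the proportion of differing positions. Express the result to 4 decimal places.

Mismatches occur at site 8 (A→G), site 20 (C→T), site 25 (T→C), site 27 (A→T).
p = 4/31 = 0.129032.
d = −0.75 · ln(1 − (4/3)·0.129032) = −0.75 · ln(0.827957) = −0.75 · (-0.188794) = 0.1416.

0.1416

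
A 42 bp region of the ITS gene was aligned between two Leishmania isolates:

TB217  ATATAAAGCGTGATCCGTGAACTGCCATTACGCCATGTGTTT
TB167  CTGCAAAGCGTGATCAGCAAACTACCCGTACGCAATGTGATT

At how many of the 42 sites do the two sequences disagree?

11

The sequences differ at positions 1 (A/C), 3 (A/G), 4 (T/C), 16 (C/A), 18 (T/C), 19 (G/A), 24 (G/A), 27 (A/C), 28 (T/G), 34 (C/A), 40 (T/A).
That gives 11 mismatches out of 42 aligned sites, so the Hamming distance is 11.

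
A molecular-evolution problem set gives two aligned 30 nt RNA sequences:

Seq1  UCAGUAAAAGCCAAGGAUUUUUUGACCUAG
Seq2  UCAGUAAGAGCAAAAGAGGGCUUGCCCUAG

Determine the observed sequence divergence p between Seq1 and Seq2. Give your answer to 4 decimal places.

0.2667

The sequences differ at positions 8 (A/G), 12 (C/A), 15 (G/A), 18 (U/G), 19 (U/G), 20 (U/G), 21 (U/C), 25 (A/C).
There are 8 differences over 30 sites, so p = 8/30 = 0.2667.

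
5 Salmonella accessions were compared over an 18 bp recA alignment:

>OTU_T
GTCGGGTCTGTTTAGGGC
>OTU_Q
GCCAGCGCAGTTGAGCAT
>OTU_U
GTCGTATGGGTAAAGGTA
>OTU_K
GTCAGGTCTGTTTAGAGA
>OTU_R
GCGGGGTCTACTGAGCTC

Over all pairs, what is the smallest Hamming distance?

3

Pairwise Hamming distances:
  OTU_T vs OTU_Q: 9
  OTU_T vs OTU_U: 8
  OTU_T vs OTU_K: 3
  OTU_T vs OTU_R: 7
  OTU_Q vs OTU_U: 12
  OTU_Q vs OTU_K: 8
  OTU_Q vs OTU_R: 9
  OTU_U vs OTU_K: 9
  OTU_U vs OTU_R: 12
  OTU_K vs OTU_R: 9
The smallest is 3, between OTU_T and OTU_K.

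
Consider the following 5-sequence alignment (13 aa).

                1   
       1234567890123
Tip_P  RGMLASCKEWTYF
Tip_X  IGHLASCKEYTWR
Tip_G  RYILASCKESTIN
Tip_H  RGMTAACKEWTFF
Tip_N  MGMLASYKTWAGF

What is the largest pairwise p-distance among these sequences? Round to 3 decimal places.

Pairwise Hamming distances:
  Tip_P vs Tip_X: 5
  Tip_P vs Tip_G: 5
  Tip_P vs Tip_H: 3
  Tip_P vs Tip_N: 5
  Tip_X vs Tip_G: 6
  Tip_X vs Tip_H: 7
  Tip_X vs Tip_N: 8
  Tip_G vs Tip_H: 7
  Tip_G vs Tip_N: 9
  Tip_H vs Tip_N: 7
The largest is 9 mismatches, between Tip_G and Tip_N; p = 9/13 = 0.692.

0.692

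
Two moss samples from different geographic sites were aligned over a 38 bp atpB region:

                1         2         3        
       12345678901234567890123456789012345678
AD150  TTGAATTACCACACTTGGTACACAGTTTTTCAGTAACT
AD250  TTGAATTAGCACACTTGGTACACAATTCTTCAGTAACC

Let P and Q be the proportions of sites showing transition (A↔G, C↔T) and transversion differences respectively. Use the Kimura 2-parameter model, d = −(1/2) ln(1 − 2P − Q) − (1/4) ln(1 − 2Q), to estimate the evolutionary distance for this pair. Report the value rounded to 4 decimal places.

0.1153

The sequences differ at positions 9 (C/G, transversion), 25 (G/A, transition), 28 (T/C, transition), 38 (T/C, transition).
Of the 4 differences, 3 transitions and 1 transversion over 38 sites: P = 3/38 = 0.078947, Q = 1/38 = 0.026316.
d = −0.5·ln(0.815790) − 0.25·ln(0.947368) = −0.5·(-0.203598) − 0.25·(-0.054068) = 0.1153.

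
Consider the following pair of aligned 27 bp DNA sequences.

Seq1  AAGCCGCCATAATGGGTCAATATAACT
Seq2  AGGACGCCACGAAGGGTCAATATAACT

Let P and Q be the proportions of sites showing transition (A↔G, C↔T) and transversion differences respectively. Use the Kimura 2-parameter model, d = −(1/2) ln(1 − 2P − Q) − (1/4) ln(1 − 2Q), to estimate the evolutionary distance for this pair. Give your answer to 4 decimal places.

0.2158

Mismatches occur at site 2 (A↔G, transition), site 4 (C↔A, transversion), site 10 (T↔C, transition), site 11 (A↔G, transition), site 13 (T↔A, transversion).
Of the 5 differences, 3 transitions and 2 transversions over 27 sites: P = 3/27 = 0.111111, Q = 2/27 = 0.074074.
d = −0.5·ln(0.703704) − 0.25·ln(0.851852) = −0.5·(-0.351397) − 0.25·(-0.160342) = 0.2158.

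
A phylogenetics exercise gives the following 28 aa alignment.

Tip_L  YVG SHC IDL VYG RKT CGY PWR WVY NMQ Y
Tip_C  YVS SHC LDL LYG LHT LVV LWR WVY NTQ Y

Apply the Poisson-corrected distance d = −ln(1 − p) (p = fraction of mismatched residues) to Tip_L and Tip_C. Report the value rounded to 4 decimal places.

0.4418

Mismatches occur at site 3 (G→S), site 7 (I→L), site 10 (V→L), site 13 (R→L), site 14 (K→H), site 16 (C→L), site 17 (G→V), site 18 (Y→V), site 19 (P→L), site 26 (M→T).
p = 10/28 = 0.357143.
d = −ln(1 − 0.357143) = −ln(0.642857) = 0.4418.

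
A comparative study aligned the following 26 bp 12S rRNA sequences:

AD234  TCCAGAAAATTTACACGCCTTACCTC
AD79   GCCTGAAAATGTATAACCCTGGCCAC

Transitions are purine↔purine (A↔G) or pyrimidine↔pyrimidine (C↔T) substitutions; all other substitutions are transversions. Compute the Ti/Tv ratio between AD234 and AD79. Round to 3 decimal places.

The sequences differ at positions 1 (T/G, transversion), 4 (A/T, transversion), 11 (T/G, transversion), 14 (C/T, transition), 16 (C/A, transversion), 17 (G/C, transversion), 21 (T/G, transversion), 22 (A/G, transition), 25 (T/A, transversion).
Of the 9 differences, 2 transitions and 7 transversions, so Ti/Tv = 2/7 = 0.286.

0.286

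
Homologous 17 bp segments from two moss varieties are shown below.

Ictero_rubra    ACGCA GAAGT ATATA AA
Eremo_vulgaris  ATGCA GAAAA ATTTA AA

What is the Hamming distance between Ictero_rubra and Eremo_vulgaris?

Differing sites — 2:C/T; 9:G/A; 10:T/A; 13:A/T.
That gives 4 mismatches out of 17 aligned sites, so the Hamming distance is 4.

4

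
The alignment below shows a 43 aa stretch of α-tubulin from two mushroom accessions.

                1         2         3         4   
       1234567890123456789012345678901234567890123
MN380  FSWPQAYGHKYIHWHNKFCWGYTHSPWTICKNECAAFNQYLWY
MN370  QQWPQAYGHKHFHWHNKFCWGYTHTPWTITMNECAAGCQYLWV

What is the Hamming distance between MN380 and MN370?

10

Differing sites — 1:F/Q; 2:S/Q; 11:Y/H; 12:I/F; 25:S/T; 30:C/T; 31:K/M; 37:F/G; 38:N/C; 43:Y/V.
That gives 10 mismatches out of 43 aligned sites, so the Hamming distance is 10.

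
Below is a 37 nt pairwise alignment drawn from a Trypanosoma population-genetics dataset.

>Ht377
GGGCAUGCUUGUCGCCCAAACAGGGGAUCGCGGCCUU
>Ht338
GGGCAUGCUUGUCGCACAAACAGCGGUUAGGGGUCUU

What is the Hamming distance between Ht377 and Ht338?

Differing sites — 16:C/A; 24:G/C; 27:A/U; 29:C/A; 31:C/G; 34:C/U.
That gives 6 mismatches out of 37 aligned sites, so the Hamming distance is 6.

6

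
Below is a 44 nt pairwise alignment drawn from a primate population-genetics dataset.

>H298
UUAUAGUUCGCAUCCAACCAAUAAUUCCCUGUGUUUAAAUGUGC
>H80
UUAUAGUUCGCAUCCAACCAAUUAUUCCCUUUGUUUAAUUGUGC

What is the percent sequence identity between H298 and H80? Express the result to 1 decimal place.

93.2%

Mismatches occur at site 23 (A/U), site 31 (G/U), site 39 (A/U).
41 of the 44 sites match, so the percent identity is 41/44 × 100 = 93.2%.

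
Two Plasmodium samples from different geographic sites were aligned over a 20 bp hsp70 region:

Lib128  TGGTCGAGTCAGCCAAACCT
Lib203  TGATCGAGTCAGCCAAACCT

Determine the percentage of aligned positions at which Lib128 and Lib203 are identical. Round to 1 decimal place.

95.0%

Differing sites — 3:G/A.
19 of the 20 sites match, so the percent identity is 19/20 × 100 = 95.0%.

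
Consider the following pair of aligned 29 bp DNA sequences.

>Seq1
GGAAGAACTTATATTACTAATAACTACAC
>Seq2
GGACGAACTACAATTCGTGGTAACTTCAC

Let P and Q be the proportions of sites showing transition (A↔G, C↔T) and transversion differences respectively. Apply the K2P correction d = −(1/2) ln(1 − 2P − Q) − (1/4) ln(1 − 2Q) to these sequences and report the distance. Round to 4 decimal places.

Differing sites — 4:A/C (Tv); 10:T/A (Tv); 11:A/C (Tv); 12:T/A (Tv); 16:A/C (Tv); 17:C/G (Tv); 19:A/G (Ti); 20:A/G (Ti); 26:A/T (Tv).
Of the 9 differences, 2 transitions and 7 transversions over 29 sites: P = 2/29 = 0.068966, Q = 7/29 = 0.241379.
d = −0.5·ln(0.620689) − 0.25·ln(0.517242) = −0.5·(-0.476925) − 0.25·(-0.659244) = 0.4033.

0.4033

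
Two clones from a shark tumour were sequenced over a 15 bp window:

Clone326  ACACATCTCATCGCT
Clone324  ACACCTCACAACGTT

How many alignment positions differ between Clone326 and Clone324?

4

Mismatches occur at site 5 (A↔C), site 8 (T↔A), site 11 (T↔A), site 14 (C↔T).
That gives 4 mismatches out of 15 aligned sites, so the Hamming distance is 4.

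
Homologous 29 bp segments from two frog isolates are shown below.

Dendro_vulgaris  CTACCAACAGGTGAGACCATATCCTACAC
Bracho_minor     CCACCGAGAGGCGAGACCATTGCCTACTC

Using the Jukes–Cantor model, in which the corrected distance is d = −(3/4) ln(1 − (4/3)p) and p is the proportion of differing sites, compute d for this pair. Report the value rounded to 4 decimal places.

0.2913

Mismatches occur at site 2 (T/C), site 6 (A/G), site 8 (C/G), site 12 (T/C), site 21 (A/T), site 22 (T/G), site 28 (A/T).
p = 7/29 = 0.241379.
d = −0.75 · ln(1 − (4/3)·0.241379) = −0.75 · ln(0.678161) = −0.75 · (-0.388371) = 0.2913.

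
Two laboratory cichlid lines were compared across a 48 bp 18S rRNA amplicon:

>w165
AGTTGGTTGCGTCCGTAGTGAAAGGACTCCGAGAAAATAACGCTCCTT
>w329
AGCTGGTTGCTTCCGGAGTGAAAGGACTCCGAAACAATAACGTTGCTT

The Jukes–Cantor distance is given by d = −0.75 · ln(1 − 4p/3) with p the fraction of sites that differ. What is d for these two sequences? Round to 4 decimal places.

0.1622

The sequences differ at positions 3 (T/C), 11 (G/T), 16 (T/G), 33 (G/A), 35 (A/C), 43 (C/T), 45 (C/G).
p = 7/48 = 0.145833.
d = −0.75 · ln(1 − (4/3)·0.145833) = −0.75 · ln(0.805556) = −0.75 · (-0.216223) = 0.1622.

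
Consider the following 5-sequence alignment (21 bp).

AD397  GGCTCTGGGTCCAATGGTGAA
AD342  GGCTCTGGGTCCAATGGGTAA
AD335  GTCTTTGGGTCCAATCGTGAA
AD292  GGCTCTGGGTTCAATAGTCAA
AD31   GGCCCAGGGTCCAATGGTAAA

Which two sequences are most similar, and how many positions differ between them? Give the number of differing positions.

Pairwise Hamming distances:
  AD397 vs AD342: 2
  AD397 vs AD335: 3
  AD397 vs AD292: 3
  AD397 vs AD31: 3
  AD342 vs AD335: 5
  AD342 vs AD292: 4
  AD342 vs AD31: 4
  AD335 vs AD292: 5
  AD335 vs AD31: 6
  AD292 vs AD31: 5
The smallest is 2, between AD397 and AD342.

2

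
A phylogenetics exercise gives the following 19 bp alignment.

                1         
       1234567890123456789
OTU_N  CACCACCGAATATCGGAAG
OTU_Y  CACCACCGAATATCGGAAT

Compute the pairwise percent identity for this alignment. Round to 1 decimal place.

94.7%

The sequences differ at position 19 (G/T).
18 of the 19 sites match, so the percent identity is 18/19 × 100 = 94.7%.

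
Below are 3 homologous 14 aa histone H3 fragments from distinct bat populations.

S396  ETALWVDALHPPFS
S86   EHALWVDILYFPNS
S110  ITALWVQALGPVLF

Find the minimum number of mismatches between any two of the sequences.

5

Pairwise Hamming distances:
  S396 vs S86: 5
  S396 vs S110: 6
  S86 vs S110: 9
The smallest is 5, between S396 and S86.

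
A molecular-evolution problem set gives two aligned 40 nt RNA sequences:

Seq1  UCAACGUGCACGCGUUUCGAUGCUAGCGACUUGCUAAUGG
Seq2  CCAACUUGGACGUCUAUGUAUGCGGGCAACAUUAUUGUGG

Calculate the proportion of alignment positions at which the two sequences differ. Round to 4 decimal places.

Differing sites — 1:U/C; 6:G/U; 9:C/G; 13:C/U; 14:G/C; 16:U/A; 18:C/G; 19:G/U; 24:U/G; 25:A/G; 28:G/A; 31:U/A; 33:G/U; 34:C/A; 36:A/U; 37:A/G.
There are 16 differences over 40 sites, so p = 16/40 = 0.4000.

0.4000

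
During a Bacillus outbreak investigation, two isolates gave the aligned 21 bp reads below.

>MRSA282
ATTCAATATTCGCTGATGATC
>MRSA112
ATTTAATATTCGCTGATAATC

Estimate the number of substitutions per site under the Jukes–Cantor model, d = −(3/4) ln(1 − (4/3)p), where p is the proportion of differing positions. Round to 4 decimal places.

0.1019

Mismatches occur at site 4 (C→T), site 18 (G→A).
p = 2/21 = 0.095238.
d = −0.75 · ln(1 − (4/3)·0.095238) = −0.75 · ln(0.873016) = −0.75 · (-0.135801) = 0.1019.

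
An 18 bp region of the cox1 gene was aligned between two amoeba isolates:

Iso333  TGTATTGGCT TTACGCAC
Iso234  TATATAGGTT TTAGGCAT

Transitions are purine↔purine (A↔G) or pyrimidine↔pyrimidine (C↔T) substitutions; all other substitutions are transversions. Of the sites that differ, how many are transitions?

The sequences differ at positions 2 (G/A, transition), 6 (T/A, transversion), 9 (C/T, transition), 14 (C/G, transversion), 18 (C/T, transition).
Of the 5 differences, 3 transitions and 2 transversions, so the answer is 3.

3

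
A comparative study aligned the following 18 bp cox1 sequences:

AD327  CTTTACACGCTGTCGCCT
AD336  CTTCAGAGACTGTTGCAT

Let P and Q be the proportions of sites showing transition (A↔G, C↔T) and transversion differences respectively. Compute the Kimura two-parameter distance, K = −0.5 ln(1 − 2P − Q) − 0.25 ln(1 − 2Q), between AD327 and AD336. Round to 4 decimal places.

0.4479

Differing sites — 4:T/C (Ti); 6:C/G (Tv); 8:C/G (Tv); 9:G/A (Ti); 14:C/T (Ti); 17:C/A (Tv).
Of the 6 differences, 3 transitions and 3 transversions over 18 sites: P = 3/18 = 0.166667, Q = 3/18 = 0.166667.
d = −0.5·ln(0.499999) − 0.25·ln(0.666666) = −0.5·(-0.693149) − 0.25·(-0.405466) = 0.4479.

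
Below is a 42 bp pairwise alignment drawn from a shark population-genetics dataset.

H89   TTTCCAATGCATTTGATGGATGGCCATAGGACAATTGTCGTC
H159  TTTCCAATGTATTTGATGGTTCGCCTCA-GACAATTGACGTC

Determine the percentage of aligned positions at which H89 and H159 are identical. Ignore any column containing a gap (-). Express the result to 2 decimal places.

Excluding the 1 gap column leaves 41 comparable sites.
Mismatches occur at site 10 (C→T), site 20 (A→T), site 22 (G→C), site 26 (A→T), site 27 (T→C), site 38 (T→A).
35 of the 41 comparable sites match, so the percent identity is 35/41 × 100 = 85.37%.

85.37%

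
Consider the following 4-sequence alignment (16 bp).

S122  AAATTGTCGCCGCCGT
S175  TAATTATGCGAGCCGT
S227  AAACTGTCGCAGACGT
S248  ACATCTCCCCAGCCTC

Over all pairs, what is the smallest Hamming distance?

Pairwise Hamming distances:
  S122 vs S175: 6
  S122 vs S227: 3
  S122 vs S248: 8
  S175 vs S227: 7
  S175 vs S248: 9
  S227 vs S248: 9
The smallest is 3, between S122 and S227.

3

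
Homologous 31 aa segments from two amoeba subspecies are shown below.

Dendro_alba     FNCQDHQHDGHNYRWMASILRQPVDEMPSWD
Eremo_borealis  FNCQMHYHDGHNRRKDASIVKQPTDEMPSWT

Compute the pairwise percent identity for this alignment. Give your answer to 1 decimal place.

Differing sites — 5:D/M; 7:Q/Y; 13:Y/R; 15:W/K; 16:M/D; 20:L/V; 21:R/K; 24:V/T; 31:D/T.
22 of the 31 sites match, so the percent identity is 22/31 × 100 = 71.0%.

71.0%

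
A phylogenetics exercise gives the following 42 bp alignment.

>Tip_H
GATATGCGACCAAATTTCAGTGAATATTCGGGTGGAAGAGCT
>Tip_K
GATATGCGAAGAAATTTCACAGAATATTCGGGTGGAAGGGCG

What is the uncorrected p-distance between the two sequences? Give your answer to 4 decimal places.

Differing sites — 10:C/A; 11:C/G; 20:G/C; 21:T/A; 39:A/G; 42:T/G.
There are 6 differences over 42 sites, so p = 6/42 = 0.1429.

0.1429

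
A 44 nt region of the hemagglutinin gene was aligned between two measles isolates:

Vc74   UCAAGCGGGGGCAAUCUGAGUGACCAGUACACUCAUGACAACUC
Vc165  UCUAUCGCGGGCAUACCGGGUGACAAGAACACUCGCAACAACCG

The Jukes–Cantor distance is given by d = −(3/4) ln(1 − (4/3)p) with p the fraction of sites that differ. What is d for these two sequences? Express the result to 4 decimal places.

Differing sites — 3:A/U; 5:G/U; 8:G/C; 14:A/U; 15:U/A; 17:U/C; 19:A/G; 25:C/A; 28:U/A; 35:A/G; 36:U/C; 37:G/A; 43:U/C; 44:C/G.
p = 14/44 = 0.318182.
d = −0.75 · ln(1 − (4/3)·0.318182) = −0.75 · ln(0.575757) = −0.75 · (-0.552070) = 0.4141.

0.4141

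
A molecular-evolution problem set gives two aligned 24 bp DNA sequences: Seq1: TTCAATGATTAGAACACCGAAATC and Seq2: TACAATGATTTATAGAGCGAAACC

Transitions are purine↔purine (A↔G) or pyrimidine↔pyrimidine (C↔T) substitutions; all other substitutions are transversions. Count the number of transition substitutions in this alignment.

2

Differing sites — 2:T/A (Tv); 11:A/T (Tv); 12:G/A (Ti); 13:A/T (Tv); 15:C/G (Tv); 17:C/G (Tv); 23:T/C (Ti).
Of the 7 differences, 2 transitions and 5 transversions, so the answer is 2.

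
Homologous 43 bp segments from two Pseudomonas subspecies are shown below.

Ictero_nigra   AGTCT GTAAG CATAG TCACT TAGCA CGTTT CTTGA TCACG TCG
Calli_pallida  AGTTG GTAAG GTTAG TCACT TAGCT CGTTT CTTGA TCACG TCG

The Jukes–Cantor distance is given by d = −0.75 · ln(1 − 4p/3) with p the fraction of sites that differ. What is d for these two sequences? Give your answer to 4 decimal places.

0.1263

The sequences differ at positions 4 (C/T), 5 (T/G), 11 (C/G), 12 (A/T), 25 (A/T).
p = 5/43 = 0.116279.
d = −0.75 · ln(1 − (4/3)·0.116279) = −0.75 · ln(0.844961) = −0.75 · (-0.168465) = 0.1263.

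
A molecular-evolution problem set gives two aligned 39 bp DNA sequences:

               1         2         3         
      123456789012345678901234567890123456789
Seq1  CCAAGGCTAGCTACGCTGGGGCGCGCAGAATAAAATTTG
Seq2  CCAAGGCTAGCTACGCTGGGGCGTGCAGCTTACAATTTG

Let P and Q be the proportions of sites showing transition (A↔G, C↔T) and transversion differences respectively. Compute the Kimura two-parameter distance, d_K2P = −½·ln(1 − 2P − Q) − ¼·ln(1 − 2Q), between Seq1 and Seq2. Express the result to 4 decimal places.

The sequences differ at positions 24 (C/T, transition), 29 (A/C, transversion), 30 (A/T, transversion), 33 (A/C, transversion).
Of the 4 differences, 1 transition and 3 transversions over 39 sites: P = 1/39 = 0.025641, Q = 3/39 = 0.076923.
d = −0.5·ln(0.871795) − 0.25·ln(0.846154) = −0.5·(-0.137201) − 0.25·(-0.167054) = 0.1104.

0.1104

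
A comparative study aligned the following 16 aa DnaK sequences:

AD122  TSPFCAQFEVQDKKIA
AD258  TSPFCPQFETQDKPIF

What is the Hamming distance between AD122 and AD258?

4

The sequences differ at positions 6 (A/P), 10 (V/T), 14 (K/P), 16 (A/F).
That gives 4 mismatches out of 16 aligned sites, so the Hamming distance is 4.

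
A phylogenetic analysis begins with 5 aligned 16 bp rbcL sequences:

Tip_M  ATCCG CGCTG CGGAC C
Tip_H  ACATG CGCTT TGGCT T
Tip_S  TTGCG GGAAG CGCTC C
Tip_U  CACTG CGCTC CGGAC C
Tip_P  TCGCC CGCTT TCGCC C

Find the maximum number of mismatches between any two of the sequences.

13

Pairwise Hamming distances:
  Tip_M vs Tip_H: 8
  Tip_M vs Tip_S: 7
  Tip_M vs Tip_U: 4
  Tip_M vs Tip_P: 8
  Tip_H vs Tip_S: 13
  Tip_H vs Tip_U: 8
  Tip_H vs Tip_P: 7
  Tip_S vs Tip_U: 10
  Tip_S vs Tip_P: 10
  Tip_U vs Tip_P: 9
The largest is 13, between Tip_H and Tip_S.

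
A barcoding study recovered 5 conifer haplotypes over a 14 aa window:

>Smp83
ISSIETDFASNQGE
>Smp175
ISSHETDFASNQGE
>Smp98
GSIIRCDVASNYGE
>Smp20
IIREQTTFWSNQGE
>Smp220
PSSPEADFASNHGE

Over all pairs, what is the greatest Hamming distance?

Pairwise Hamming distances:
  Smp83 vs Smp175: 1
  Smp83 vs Smp98: 6
  Smp83 vs Smp20: 6
  Smp83 vs Smp220: 4
  Smp175 vs Smp98: 7
  Smp175 vs Smp20: 6
  Smp175 vs Smp220: 4
  Smp98 vs Smp20: 10
  Smp98 vs Smp220: 7
  Smp20 vs Smp220: 9
The largest is 10, between Smp98 and Smp20.

10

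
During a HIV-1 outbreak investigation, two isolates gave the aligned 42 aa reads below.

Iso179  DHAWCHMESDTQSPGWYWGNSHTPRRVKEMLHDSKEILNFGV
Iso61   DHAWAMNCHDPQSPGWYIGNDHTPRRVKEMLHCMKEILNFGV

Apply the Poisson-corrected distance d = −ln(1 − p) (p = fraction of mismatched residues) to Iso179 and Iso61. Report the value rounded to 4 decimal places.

0.2719

Mismatches occur at site 5 (C→A), site 6 (H→M), site 7 (M→N), site 8 (E→C), site 9 (S→H), site 11 (T→P), site 18 (W→I), site 21 (S→D), site 33 (D→C), site 34 (S→M).
p = 10/42 = 0.238095.
d = −ln(1 − 0.238095) = −ln(0.761905) = 0.2719.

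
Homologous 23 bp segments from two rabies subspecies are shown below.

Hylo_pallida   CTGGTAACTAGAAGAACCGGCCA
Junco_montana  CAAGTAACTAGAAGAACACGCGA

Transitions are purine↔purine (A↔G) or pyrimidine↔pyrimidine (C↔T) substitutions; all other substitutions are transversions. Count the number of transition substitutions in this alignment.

1

Differing sites — 2:T/A (Tv); 3:G/A (Ti); 18:C/A (Tv); 19:G/C (Tv); 22:C/G (Tv).
Of the 5 differences, 1 transition and 4 transversions, so the answer is 1.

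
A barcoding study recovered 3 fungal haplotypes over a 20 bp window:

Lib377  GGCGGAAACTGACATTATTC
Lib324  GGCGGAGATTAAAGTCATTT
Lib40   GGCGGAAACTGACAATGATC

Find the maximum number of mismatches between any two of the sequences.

10

Pairwise Hamming distances:
  Lib377 vs Lib324: 7
  Lib377 vs Lib40: 3
  Lib324 vs Lib40: 10
The largest is 10, between Lib324 and Lib40.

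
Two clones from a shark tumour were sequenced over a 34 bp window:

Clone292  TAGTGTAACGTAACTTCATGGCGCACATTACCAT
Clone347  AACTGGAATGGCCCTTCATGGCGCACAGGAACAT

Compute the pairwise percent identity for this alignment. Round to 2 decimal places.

70.59%

The sequences differ at positions 1 (T/A), 3 (G/C), 6 (T/G), 9 (C/T), 11 (T/G), 12 (A/C), 13 (A/C), 28 (T/G), 29 (T/G), 31 (C/A).
24 of the 34 sites match, so the percent identity is 24/34 × 100 = 70.59%.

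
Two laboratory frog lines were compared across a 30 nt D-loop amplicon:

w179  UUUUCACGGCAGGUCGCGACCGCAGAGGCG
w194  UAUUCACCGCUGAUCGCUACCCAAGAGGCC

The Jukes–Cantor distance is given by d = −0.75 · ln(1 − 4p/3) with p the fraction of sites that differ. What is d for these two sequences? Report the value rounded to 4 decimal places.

Differing sites — 2:U/A; 8:G/C; 11:A/U; 13:G/A; 18:G/U; 22:G/C; 23:C/A; 30:G/C.
p = 8/30 = 0.266667.
d = −0.75 · ln(1 − (4/3)·0.266667) = −0.75 · ln(0.644444) = −0.75 · (-0.439367) = 0.3295.

0.3295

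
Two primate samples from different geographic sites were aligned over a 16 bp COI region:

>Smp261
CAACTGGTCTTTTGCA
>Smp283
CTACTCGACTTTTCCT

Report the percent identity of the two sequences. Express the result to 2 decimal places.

68.75%

The sequences differ at positions 2 (A/T), 6 (G/C), 8 (T/A), 14 (G/C), 16 (A/T).
11 of the 16 sites match, so the percent identity is 11/16 × 100 = 68.75%.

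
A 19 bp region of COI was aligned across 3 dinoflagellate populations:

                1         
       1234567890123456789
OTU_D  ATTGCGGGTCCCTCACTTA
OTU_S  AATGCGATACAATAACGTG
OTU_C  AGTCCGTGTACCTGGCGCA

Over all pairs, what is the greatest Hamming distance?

12

Pairwise Hamming distances:
  OTU_D vs OTU_S: 9
  OTU_D vs OTU_C: 8
  OTU_S vs OTU_C: 12
The largest is 12, between OTU_S and OTU_C.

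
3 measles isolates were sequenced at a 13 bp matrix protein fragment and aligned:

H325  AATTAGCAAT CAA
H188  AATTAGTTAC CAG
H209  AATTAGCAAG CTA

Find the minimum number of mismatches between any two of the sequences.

Pairwise Hamming distances:
  H325 vs H188: 4
  H325 vs H209: 2
  H188 vs H209: 5
The smallest is 2, between H325 and H209.

2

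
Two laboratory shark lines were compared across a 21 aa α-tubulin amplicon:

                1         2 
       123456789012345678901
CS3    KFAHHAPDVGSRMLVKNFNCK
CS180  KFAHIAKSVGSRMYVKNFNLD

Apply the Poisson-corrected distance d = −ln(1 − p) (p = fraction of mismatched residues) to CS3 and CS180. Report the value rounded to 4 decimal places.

The sequences differ at positions 5 (H/I), 7 (P/K), 8 (D/S), 14 (L/Y), 20 (C/L), 21 (K/D).
p = 6/21 = 0.285714.
d = −ln(1 − 0.285714) = −ln(0.714286) = 0.3365.

0.3365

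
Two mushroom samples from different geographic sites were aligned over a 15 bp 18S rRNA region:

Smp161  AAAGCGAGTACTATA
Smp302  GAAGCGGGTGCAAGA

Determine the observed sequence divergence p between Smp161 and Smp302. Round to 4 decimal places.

0.3333

The sequences differ at positions 1 (A/G), 7 (A/G), 10 (A/G), 12 (T/A), 14 (T/G).
There are 5 differences over 15 sites, so p = 5/15 = 0.3333.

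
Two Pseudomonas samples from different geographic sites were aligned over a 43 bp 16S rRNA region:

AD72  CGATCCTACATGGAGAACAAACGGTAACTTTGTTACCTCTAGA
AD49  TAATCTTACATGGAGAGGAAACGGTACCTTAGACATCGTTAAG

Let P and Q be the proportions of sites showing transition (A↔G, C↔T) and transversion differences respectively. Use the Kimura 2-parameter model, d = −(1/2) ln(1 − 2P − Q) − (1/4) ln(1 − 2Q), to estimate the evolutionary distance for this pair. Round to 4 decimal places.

0.4489

The sequences differ at positions 1 (C/T, transition), 2 (G/A, transition), 6 (C/T, transition), 17 (A/G, transition), 18 (C/G, transversion), 27 (A/C, transversion), 31 (T/A, transversion), 33 (T/A, transversion), 34 (T/C, transition), 36 (C/T, transition), 38 (T/G, transversion), 39 (C/T, transition), 42 (G/A, transition), 43 (A/G, transition).
Of the 14 differences, 9 transitions and 5 transversions over 43 sites: P = 9/43 = 0.209302, Q = 5/43 = 0.116279.
d = −0.5·ln(0.465117) − 0.25·ln(0.767442) = −0.5·(-0.765466) − 0.25·(-0.264692) = 0.4489.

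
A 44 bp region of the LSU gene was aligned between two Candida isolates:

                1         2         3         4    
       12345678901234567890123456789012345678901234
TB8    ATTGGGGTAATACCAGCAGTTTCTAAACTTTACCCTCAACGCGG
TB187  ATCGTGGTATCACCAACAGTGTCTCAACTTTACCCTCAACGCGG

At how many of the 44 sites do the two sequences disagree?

The sequences differ at positions 3 (T/C), 5 (G/T), 10 (A/T), 11 (T/C), 16 (G/A), 21 (T/G), 25 (A/C).
That gives 7 mismatches out of 44 aligned sites, so the Hamming distance is 7.

7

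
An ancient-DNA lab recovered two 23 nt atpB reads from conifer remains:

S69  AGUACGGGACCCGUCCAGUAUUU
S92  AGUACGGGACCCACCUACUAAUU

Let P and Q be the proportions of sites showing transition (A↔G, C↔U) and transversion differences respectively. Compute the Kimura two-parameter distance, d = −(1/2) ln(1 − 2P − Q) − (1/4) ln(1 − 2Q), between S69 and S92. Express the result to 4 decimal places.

The sequences differ at positions 13 (G/A, transition), 14 (U/C, transition), 16 (C/U, transition), 18 (G/C, transversion), 21 (U/A, transversion).
Of the 5 differences, 3 transitions and 2 transversions over 23 sites: P = 3/23 = 0.130435, Q = 2/23 = 0.086957.
d = −0.5·ln(0.652173) − 0.25·ln(0.826086) = −0.5·(-0.427445) − 0.25·(-0.191056) = 0.2615.

0.2615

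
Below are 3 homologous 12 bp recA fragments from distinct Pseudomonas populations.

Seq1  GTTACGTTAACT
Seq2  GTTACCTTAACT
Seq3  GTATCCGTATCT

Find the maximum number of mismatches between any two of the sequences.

5

Pairwise Hamming distances:
  Seq1 vs Seq2: 1
  Seq1 vs Seq3: 5
  Seq2 vs Seq3: 4
The largest is 5, between Seq1 and Seq3.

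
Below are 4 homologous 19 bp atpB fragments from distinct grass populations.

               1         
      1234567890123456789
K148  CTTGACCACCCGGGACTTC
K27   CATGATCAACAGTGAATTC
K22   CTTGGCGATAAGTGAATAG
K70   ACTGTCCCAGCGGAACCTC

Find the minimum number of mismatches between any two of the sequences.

6

Pairwise Hamming distances:
  K148 vs K27: 6
  K148 vs K22: 9
  K148 vs K70: 8
  K27 vs K22: 8
  K27 vs K70: 11
  K22 vs K70: 14
The smallest is 6, between K148 and K27.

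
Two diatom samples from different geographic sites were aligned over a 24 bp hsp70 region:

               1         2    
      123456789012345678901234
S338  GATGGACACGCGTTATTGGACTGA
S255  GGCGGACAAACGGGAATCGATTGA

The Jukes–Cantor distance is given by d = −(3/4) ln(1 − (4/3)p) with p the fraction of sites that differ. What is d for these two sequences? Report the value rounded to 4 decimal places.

Mismatches occur at site 2 (A/G), site 3 (T/C), site 9 (C/A), site 10 (G/A), site 13 (T/G), site 14 (T/G), site 16 (T/A), site 18 (G/C), site 21 (C/T).
p = 9/24 = 0.375000.
d = −0.75 · ln(1 − (4/3)·0.375000) = −0.75 · ln(0.500000) = −0.75 · (-0.693147) = 0.5199.

0.5199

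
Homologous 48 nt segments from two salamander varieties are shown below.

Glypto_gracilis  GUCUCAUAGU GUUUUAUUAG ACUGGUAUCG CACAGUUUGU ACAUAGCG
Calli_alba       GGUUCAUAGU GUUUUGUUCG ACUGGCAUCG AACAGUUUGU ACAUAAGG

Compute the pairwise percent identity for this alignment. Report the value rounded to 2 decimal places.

The sequences differ at positions 2 (U/G), 3 (C/U), 16 (A/G), 19 (A/C), 26 (U/C), 31 (C/A), 46 (G/A), 47 (C/G).
40 of the 48 sites match, so the percent identity is 40/48 × 100 = 83.33%.

83.33%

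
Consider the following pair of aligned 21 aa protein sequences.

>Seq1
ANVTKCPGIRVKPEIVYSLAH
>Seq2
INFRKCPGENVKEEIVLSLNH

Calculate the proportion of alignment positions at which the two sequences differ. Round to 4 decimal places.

Mismatches occur at site 1 (A/I), site 3 (V/F), site 4 (T/R), site 9 (I/E), site 10 (R/N), site 13 (P/E), site 17 (Y/L), site 20 (A/N).
There are 8 differences over 21 sites, so p = 8/21 = 0.3810.

0.3810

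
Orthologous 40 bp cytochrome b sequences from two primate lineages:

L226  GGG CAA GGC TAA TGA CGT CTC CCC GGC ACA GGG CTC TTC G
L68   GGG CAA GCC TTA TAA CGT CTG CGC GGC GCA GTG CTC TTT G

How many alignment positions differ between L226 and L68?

8

Mismatches occur at site 8 (G/C), site 11 (A/T), site 14 (G/A), site 21 (C/G), site 23 (C/G), site 28 (A/G), site 32 (G/T), site 39 (C/T).
That gives 8 mismatches out of 40 aligned sites, so the Hamming distance is 8.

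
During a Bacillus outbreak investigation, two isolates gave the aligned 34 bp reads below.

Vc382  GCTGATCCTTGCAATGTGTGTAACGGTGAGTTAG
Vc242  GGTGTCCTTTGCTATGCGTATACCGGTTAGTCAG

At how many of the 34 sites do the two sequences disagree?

The sequences differ at positions 2 (C/G), 5 (A/T), 6 (T/C), 8 (C/T), 13 (A/T), 17 (T/C), 20 (G/A), 23 (A/C), 28 (G/T), 32 (T/C).
That gives 10 mismatches out of 34 aligned sites, so the Hamming distance is 10.

10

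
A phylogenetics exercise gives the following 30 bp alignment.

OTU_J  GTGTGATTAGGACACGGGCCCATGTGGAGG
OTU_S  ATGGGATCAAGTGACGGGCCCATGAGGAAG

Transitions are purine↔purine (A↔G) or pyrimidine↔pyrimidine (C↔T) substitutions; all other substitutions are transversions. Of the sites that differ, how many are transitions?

4

The sequences differ at positions 1 (G/A, transition), 4 (T/G, transversion), 8 (T/C, transition), 10 (G/A, transition), 12 (A/T, transversion), 13 (C/G, transversion), 25 (T/A, transversion), 29 (G/A, transition).
Of the 8 differences, 4 transitions and 4 transversions, so the answer is 4.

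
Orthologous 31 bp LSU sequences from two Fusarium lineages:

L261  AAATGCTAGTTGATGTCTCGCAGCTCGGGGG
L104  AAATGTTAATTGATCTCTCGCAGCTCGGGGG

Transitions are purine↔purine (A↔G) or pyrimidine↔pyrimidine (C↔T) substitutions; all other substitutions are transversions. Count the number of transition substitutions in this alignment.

Differing sites — 6:C/T (Ti); 9:G/A (Ti); 15:G/C (Tv).
Of the 3 differences, 2 transitions and 1 transversion, so the answer is 2.

2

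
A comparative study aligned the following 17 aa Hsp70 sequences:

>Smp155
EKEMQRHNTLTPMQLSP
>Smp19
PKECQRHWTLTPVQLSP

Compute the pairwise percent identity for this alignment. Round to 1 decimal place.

The sequences differ at positions 1 (E/P), 4 (M/C), 8 (N/W), 13 (M/V).
13 of the 17 sites match, so the percent identity is 13/17 × 100 = 76.5%.

76.5%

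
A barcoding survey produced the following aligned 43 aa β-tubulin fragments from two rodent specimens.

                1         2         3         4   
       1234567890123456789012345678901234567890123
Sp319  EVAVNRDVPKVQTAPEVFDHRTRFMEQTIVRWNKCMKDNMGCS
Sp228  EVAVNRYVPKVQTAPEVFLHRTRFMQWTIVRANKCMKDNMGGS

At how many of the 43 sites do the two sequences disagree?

6

Mismatches occur at site 7 (D↔Y), site 19 (D↔L), site 26 (E↔Q), site 27 (Q↔W), site 32 (W↔A), site 42 (C↔G).
That gives 6 mismatches out of 43 aligned sites, so the Hamming distance is 6.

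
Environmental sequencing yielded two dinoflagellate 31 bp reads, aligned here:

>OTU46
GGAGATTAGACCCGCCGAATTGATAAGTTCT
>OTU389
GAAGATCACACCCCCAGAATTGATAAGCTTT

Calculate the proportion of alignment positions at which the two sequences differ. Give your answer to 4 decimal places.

0.2258

Mismatches occur at site 2 (G↔A), site 7 (T↔C), site 9 (G↔C), site 14 (G↔C), site 16 (C↔A), site 28 (T↔C), site 30 (C↔T).
There are 7 differences over 31 sites, so p = 7/31 = 0.2258.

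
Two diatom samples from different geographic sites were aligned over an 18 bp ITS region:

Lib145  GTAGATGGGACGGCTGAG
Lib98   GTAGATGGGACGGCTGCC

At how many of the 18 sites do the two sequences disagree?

2

The sequences differ at positions 17 (A/C), 18 (G/C).
That gives 2 mismatches out of 18 aligned sites, so the Hamming distance is 2.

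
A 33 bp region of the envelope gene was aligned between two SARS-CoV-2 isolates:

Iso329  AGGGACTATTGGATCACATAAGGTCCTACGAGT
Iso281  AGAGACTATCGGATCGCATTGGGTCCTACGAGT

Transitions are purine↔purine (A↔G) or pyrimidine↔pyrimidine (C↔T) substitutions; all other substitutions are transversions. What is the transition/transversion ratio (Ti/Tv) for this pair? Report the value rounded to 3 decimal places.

Differing sites — 3:G/A (Ti); 10:T/C (Ti); 16:A/G (Ti); 20:A/T (Tv); 21:A/G (Ti).
Of the 5 differences, 4 transitions and 1 transversion, so Ti/Tv = 4/1 = 4.000.

4.000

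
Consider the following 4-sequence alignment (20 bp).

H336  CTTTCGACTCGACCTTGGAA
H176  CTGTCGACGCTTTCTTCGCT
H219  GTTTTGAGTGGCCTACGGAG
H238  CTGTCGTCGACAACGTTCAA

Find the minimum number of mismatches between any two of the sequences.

Pairwise Hamming distances:
  H336 vs H176: 8
  H336 vs H219: 9
  H336 vs H238: 9
  H176 vs H219: 15
  H176 vs H238: 10
  H219 vs H238: 16
The smallest is 8, between H336 and H176.

8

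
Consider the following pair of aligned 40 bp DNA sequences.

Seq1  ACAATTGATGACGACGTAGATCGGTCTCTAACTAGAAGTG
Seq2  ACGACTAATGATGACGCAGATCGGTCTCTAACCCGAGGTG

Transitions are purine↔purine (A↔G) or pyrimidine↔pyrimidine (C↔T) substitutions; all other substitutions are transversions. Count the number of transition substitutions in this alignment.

Mismatches occur at site 3 (A→G, transition), site 5 (T→C, transition), site 7 (G→A, transition), site 12 (C→T, transition), site 17 (T→C, transition), site 33 (T→C, transition), site 34 (A→C, transversion), site 37 (A→G, transition).
Of the 8 differences, 7 transitions and 1 transversion, so the answer is 7.

7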